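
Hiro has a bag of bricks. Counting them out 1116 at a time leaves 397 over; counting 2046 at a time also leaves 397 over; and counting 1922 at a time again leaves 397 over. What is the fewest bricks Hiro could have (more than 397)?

380953

N − 397 must be a common multiple of 1116, 2046, and 1922.
1116 = 2^2 × 3^2 × 31
2046 = 2 × 3 × 11 × 31
1922 = 2 × 31^2
LCM(1116, 2046, 1922) = 2^2 × 3^2 × 11 × 31^2 = 380556.
Smallest N > 397 is LCM + 397 = 380556 + 397 = 380953.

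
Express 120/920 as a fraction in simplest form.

120 = 2^3 × 3 × 5
920 = 2^3 × 5 × 23
gcd(120, 920) = 2^3 × 5 = 40.
Divide numerator and denominator by 40: 120/920 = 3/23.

3/23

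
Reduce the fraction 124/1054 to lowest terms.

124 = 2^2 × 31
1054 = 2 × 17 × 31
gcd(124, 1054) = 2 × 31 = 62.
Divide numerator and denominator by 62: 124/1054 = 2/17.

2/17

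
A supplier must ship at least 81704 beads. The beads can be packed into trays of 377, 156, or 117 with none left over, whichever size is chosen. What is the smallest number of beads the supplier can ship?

95004

The number of beads must be a common multiple of 377, 156, and 117, so a multiple of their LCM.
377 = 13 × 29
156 = 2^2 × 3 × 13
117 = 3^2 × 13
LCM(377, 156, 117) = 2^2 × 3^2 × 13 × 29 = 13572.
Smallest multiple of 13572 that is ≥ 81704: ⌈81704/13572⌉ × 13572 = 7 × 13572 = 95004.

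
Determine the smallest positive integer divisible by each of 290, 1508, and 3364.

290 = 2 × 5 × 29
1508 = 2^2 × 13 × 29
3364 = 2^2 × 29^2
LCM(290, 1508, 3364) = 2^2 × 5 × 13 × 29^2 = 218660.

218660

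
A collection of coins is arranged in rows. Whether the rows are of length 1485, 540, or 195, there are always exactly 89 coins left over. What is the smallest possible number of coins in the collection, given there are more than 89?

N − 89 must be a common multiple of 1485, 540, and 195.
1485 = 3^3 × 5 × 11
540 = 2^2 × 3^3 × 5
195 = 3 × 5 × 13
LCM(1485, 540, 195) = 2^2 × 3^3 × 5 × 11 × 13 = 77220.
Smallest N > 89 is LCM + 89 = 77220 + 89 = 77309.

77309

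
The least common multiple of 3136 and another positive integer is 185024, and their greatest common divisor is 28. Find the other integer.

gcd × lcm = product of the two integers, so the other integer is (28 × 185024) / 3136 = 1652.

1652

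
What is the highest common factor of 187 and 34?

187 = 11 × 17
34 = 2 × 17
gcd(187, 34) = 17.

17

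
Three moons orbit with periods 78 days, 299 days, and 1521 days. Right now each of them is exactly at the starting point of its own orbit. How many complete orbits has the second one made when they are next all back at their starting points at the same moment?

234 orbits

They are all back at their starting positions together after one LCM of the periods.
78 = 2 × 3 × 13
299 = 13 × 23
1521 = 3^2 × 13^2
LCM(78, 299, 1521) = 2 × 3^2 × 13^2 × 23 = 69966.
Orbits for period 299: 69966 / 299 = 234.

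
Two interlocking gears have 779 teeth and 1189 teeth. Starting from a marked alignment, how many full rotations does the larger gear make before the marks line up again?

The first common completion time is the LCM of the periods.
779 = 19 × 41
1189 = 29 × 41
LCM(779, 1189) = 19 × 29 × 41 = 22591.
Rotations for period 1189: 22591 / 1189 = 19.

19 rotations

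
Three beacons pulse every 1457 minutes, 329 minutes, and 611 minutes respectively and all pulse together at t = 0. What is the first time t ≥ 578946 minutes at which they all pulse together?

662935 minutes

Joint pulses occur at multiples of LCM(1457, 329, 611).
1457 = 31 × 47
329 = 7 × 47
611 = 13 × 47
LCM(1457, 329, 611) = 7 × 13 × 31 × 47 = 132587.
Smallest multiple of 132587 that is ≥ 578946: ⌈578946/132587⌉ × 132587 = 5 × 132587 = 662935.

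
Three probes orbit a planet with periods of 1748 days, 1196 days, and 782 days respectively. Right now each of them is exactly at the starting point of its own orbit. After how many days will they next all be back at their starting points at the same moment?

386308 days

They coincide at every common multiple of the periods; the first is the LCM.
1748 = 2^2 × 19 × 23
1196 = 2^2 × 13 × 23
782 = 2 × 17 × 23
LCM(1748, 1196, 782) = 2^2 × 13 × 17 × 19 × 23 = 386308.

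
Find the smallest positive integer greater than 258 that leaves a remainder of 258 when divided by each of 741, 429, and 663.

138825

N − 258 must be a common multiple of 741, 429, and 663.
741 = 3 × 13 × 19
429 = 3 × 11 × 13
663 = 3 × 13 × 17
LCM(741, 429, 663) = 3 × 11 × 13 × 17 × 19 = 138567.
Smallest N > 258 is LCM + 258 = 138567 + 258 = 138825.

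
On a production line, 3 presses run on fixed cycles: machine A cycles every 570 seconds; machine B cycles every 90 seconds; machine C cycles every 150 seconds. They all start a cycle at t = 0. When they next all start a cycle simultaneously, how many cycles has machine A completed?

15 cycles

They are all back at their starting positions together after one LCM of the periods.
570 = 2 × 3 × 5 × 19
90 = 2 × 3^2 × 5
150 = 2 × 3 × 5^2
LCM(570, 90, 150) = 2 × 3^2 × 5^2 × 19 = 8550.
Cycles for period 570: 8550 / 570 = 15.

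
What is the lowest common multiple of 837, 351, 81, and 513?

620217

837 = 3^3 × 31
351 = 3^3 × 13
81 = 3^4
513 = 3^3 × 19
LCM(837, 351, 81, 513) = 3^4 × 13 × 19 × 31 = 620217.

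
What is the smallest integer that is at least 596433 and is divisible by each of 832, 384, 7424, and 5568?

868608

The integer must be a common multiple of 832, 384, 7424, and 5568, so a multiple of their LCM.
832 = 2^6 × 13
384 = 2^7 × 3
7424 = 2^8 × 29
5568 = 2^6 × 3 × 29
LCM(832, 384, 7424, 5568) = 2^8 × 3 × 13 × 29 = 289536.
Smallest multiple of 289536 that is ≥ 596433: ⌈596433/289536⌉ × 289536 = 3 × 289536 = 868608.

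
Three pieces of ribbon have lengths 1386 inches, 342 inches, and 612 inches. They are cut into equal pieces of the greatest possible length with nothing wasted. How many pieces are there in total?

Piece length = gcd(1386, 342, 612).
1386 = 2 × 3^2 × 7 × 11
342 = 2 × 3^2 × 19
612 = 2^2 × 3^2 × 17
gcd(1386, 342, 612) = 2 × 3^2 = 18.
Total pieces = 1386/18 + 342/18 + 612/18 = 77 + 19 + 34 = 130.

130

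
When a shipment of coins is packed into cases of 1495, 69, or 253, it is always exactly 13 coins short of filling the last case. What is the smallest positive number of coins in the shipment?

49322

Being 13 short of a full case of size k means N ≡ −13 (mod k), i.e. N + 13 is a multiple of each size.
1495 = 5 × 13 × 23
69 = 3 × 23
253 = 11 × 23
LCM(1495, 69, 253) = 3 × 5 × 11 × 13 × 23 = 49335.
Smallest positive N is 49335 − 13 = 49322.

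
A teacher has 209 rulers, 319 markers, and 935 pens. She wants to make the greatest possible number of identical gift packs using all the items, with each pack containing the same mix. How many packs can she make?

The pack count must divide each quantity, so the greatest is gcd(209, 319, 935).
209 = 11 × 19
319 = 11 × 29
935 = 5 × 11 × 17
gcd(209, 319, 935) = 11.

11 packs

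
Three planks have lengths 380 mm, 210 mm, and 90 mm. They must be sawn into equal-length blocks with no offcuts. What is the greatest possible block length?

The block length must divide every plank, so the greatest is gcd(380, 210, 90).
380 = 2^2 × 5 × 19
210 = 2 × 3 × 5 × 7
90 = 2 × 3^2 × 5
gcd(380, 210, 90) = 2 × 5 = 10.

10 mm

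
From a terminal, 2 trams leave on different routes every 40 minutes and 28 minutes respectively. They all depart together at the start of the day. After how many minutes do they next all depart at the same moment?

280 minutes

The first simultaneous occurrence is after LCM of the individual periods.
40 = 2^3 × 5
28 = 2^2 × 7
LCM(40, 28) = 2^3 × 5 × 7 = 280.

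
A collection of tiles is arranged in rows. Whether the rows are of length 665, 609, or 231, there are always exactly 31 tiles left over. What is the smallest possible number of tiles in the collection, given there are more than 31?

636436

N − 31 must be a common multiple of 665, 609, and 231.
665 = 5 × 7 × 19
609 = 3 × 7 × 29
231 = 3 × 7 × 11
LCM(665, 609, 231) = 3 × 5 × 7 × 11 × 19 × 29 = 636405.
Smallest N > 31 is LCM + 31 = 636405 + 31 = 636436.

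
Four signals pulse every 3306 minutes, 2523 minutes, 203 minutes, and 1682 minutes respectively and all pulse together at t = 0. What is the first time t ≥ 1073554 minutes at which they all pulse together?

Joint pulses occur at multiples of LCM(3306, 2523, 203, 1682).
3306 = 2 × 3 × 19 × 29
2523 = 3 × 29^2
203 = 7 × 29
1682 = 2 × 29^2
LCM(3306, 2523, 203, 1682) = 2 × 3 × 7 × 19 × 29^2 = 671118.
Smallest multiple of 671118 that is ≥ 1073554: ⌈1073554/671118⌉ × 671118 = 2 × 671118 = 1342236.

1342236 minutes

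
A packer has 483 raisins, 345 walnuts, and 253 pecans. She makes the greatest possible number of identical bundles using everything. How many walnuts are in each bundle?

Number of bundles = gcd(483, 345, 253).
483 = 3 × 7 × 23
345 = 3 × 5 × 23
253 = 11 × 23
gcd(483, 345, 253) = 23.
walnuts per bundle = 345 / 23 = 15.

15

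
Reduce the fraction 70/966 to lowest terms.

5/69

70 = 2 × 5 × 7
966 = 2 × 3 × 7 × 23
gcd(70, 966) = 2 × 7 = 14.
Divide numerator and denominator by 14: 70/966 = 5/69.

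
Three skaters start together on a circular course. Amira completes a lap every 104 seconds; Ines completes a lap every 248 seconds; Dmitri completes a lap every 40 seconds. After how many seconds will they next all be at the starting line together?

They coincide at every common multiple of the periods; the first is the LCM.
104 = 2^3 × 13
248 = 2^3 × 31
40 = 2^3 × 5
LCM(104, 248, 40) = 2^3 × 5 × 13 × 31 = 16120.

16120 seconds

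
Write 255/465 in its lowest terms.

255 = 3 × 5 × 17
465 = 3 × 5 × 31
gcd(255, 465) = 3 × 5 = 15.
Divide numerator and denominator by 15: 255/465 = 17/31.

17/31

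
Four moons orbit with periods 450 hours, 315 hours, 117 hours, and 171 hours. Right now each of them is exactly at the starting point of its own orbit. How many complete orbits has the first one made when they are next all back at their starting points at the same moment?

1729 orbits

The first common completion time is the LCM of the periods.
450 = 2 × 3^2 × 5^2
315 = 3^2 × 5 × 7
117 = 3^2 × 13
171 = 3^2 × 19
LCM(450, 315, 117, 171) = 2 × 3^2 × 5^2 × 7 × 13 × 19 = 778050.
Orbits for period 450: 778050 / 450 = 1729.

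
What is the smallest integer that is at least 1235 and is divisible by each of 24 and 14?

The integer must be a common multiple of 24 and 14, so a multiple of their LCM.
24 = 2^3 × 3
14 = 2 × 7
LCM(24, 14) = 2^3 × 3 × 7 = 168.
Smallest multiple of 168 that is ≥ 1235: ⌈1235/168⌉ × 168 = 8 × 168 = 1344.

1344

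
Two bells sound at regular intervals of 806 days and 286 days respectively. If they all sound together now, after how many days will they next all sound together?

8866 days

They coincide at every common multiple of the periods; the first is the LCM.
806 = 2 × 13 × 31
286 = 2 × 11 × 13
LCM(806, 286) = 2 × 11 × 13 × 31 = 8866.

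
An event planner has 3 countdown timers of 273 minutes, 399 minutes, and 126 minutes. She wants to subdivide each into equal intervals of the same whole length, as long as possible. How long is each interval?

21 minutes

The interval must divide each timer length; the longest such is the gcd.
273 = 3 × 7 × 13
399 = 3 × 7 × 19
126 = 2 × 3^2 × 7
gcd(273, 399, 126) = 3 × 7 = 21.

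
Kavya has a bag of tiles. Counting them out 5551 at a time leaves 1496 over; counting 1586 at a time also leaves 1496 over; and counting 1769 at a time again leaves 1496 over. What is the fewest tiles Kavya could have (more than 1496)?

N − 1496 must be a common multiple of 5551, 1586, and 1769.
5551 = 7 × 13 × 61
1586 = 2 × 13 × 61
1769 = 29 × 61
LCM(5551, 1586, 1769) = 2 × 7 × 13 × 29 × 61 = 321958.
Smallest N > 1496 is LCM + 1496 = 321958 + 1496 = 323454.

323454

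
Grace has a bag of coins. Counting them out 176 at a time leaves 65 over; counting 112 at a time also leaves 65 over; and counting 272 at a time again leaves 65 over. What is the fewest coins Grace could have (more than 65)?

21009

N − 65 must be a common multiple of 176, 112, and 272.
176 = 2^4 × 11
112 = 2^4 × 7
272 = 2^4 × 17
LCM(176, 112, 272) = 2^4 × 7 × 11 × 17 = 20944.
Smallest N > 65 is LCM + 65 = 20944 + 65 = 21009.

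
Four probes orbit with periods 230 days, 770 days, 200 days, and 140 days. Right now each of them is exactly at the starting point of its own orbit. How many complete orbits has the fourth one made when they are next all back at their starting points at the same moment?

2530 orbits

All finish a whole number of cycles simultaneously at t = LCM of the periods.
230 = 2 × 5 × 23
770 = 2 × 5 × 7 × 11
200 = 2^3 × 5^2
140 = 2^2 × 5 × 7
LCM(230, 770, 200, 140) = 2^3 × 5^2 × 7 × 11 × 23 = 354200.
Orbits for period 140: 354200 / 140 = 2530.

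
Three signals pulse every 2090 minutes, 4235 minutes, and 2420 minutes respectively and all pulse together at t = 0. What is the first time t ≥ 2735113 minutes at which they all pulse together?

2896740 minutes

Joint pulses occur at multiples of LCM(2090, 4235, 2420).
2090 = 2 × 5 × 11 × 19
4235 = 5 × 7 × 11^2
2420 = 2^2 × 5 × 11^2
LCM(2090, 4235, 2420) = 2^2 × 5 × 7 × 11^2 × 19 = 321860.
Smallest multiple of 321860 that is ≥ 2735113: ⌈2735113/321860⌉ × 321860 = 9 × 321860 = 2896740.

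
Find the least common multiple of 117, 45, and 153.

9945

117 = 3^2 × 13
45 = 3^2 × 5
153 = 3^2 × 17
LCM(117, 45, 153) = 3^2 × 5 × 13 × 17 = 9945.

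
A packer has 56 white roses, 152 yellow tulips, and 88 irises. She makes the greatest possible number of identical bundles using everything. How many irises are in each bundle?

Number of bundles = gcd(56, 152, 88).
56 = 2^3 × 7
152 = 2^3 × 19
88 = 2^3 × 11
gcd(56, 152, 88) = 2^3 = 8.
irises per bundle = 88 / 8 = 11.

11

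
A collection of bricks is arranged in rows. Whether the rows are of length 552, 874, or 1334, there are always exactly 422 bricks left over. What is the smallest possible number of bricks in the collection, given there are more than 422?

304574

N − 422 must be a common multiple of 552, 874, and 1334.
552 = 2^3 × 3 × 23
874 = 2 × 19 × 23
1334 = 2 × 23 × 29
LCM(552, 874, 1334) = 2^3 × 3 × 19 × 23 × 29 = 304152.
Smallest N > 422 is LCM + 422 = 304152 + 422 = 304574.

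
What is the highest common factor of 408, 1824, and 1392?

24

408 = 2^3 × 3 × 17
1824 = 2^5 × 3 × 19
1392 = 2^4 × 3 × 29
gcd(408, 1824, 1392) = 2^3 × 3 = 24.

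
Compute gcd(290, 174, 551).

290 = 2 × 5 × 29
174 = 2 × 3 × 29
551 = 19 × 29
gcd(290, 174, 551) = 29.

29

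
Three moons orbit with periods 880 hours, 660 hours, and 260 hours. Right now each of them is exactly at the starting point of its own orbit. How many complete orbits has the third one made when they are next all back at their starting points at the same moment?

132 orbits

The first common completion time is the LCM of the periods.
880 = 2^4 × 5 × 11
660 = 2^2 × 3 × 5 × 11
260 = 2^2 × 5 × 13
LCM(880, 660, 260) = 2^4 × 3 × 5 × 11 × 13 = 34320.
Orbits for period 260: 34320 / 260 = 132.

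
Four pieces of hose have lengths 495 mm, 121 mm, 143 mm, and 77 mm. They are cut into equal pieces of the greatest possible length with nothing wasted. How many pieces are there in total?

Piece length = gcd(495, 121, 143, 77).
495 = 3^2 × 5 × 11
121 = 11^2
143 = 11 × 13
77 = 7 × 11
gcd(495, 121, 143, 77) = 11.
Total pieces = 495/11 + 121/11 + 143/11 + 77/11 = 45 + 11 + 13 + 7 = 76.

76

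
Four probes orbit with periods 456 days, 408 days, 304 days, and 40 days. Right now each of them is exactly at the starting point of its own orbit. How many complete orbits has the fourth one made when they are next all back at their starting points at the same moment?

The first common completion time is the LCM of the periods.
456 = 2^3 × 3 × 19
408 = 2^3 × 3 × 17
304 = 2^4 × 19
40 = 2^3 × 5
LCM(456, 408, 304, 40) = 2^4 × 3 × 5 × 17 × 19 = 77520.
Orbits for period 40: 77520 / 40 = 1938.

1938 orbits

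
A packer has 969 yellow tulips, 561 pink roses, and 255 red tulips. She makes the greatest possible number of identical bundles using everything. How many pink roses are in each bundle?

11

Number of bundles = gcd(969, 561, 255).
969 = 3 × 17 × 19
561 = 3 × 11 × 17
255 = 3 × 5 × 17
gcd(969, 561, 255) = 3 × 17 = 51.
pink roses per bundle = 561 / 51 = 11.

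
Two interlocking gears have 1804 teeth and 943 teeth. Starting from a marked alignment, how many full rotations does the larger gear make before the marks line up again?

23 rotations

All finish a whole number of cycles simultaneously at t = LCM of the periods.
1804 = 2^2 × 11 × 41
943 = 23 × 41
LCM(1804, 943) = 2^2 × 11 × 23 × 41 = 41492.
Rotations for period 1804: 41492 / 1804 = 23.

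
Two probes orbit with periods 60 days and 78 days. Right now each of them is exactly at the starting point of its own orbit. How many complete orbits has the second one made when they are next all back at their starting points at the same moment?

10 orbits

The first common completion time is the LCM of the periods.
60 = 2^2 × 3 × 5
78 = 2 × 3 × 13
LCM(60, 78) = 2^2 × 3 × 5 × 13 = 780.
Orbits for period 78: 780 / 78 = 10.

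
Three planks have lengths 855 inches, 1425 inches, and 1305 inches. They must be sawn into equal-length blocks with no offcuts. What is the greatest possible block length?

15 inches

This is the greatest common divisor of 855, 1425, and 1305.
855 = 3^2 × 5 × 19
1425 = 3 × 5^2 × 19
1305 = 3^2 × 5 × 29
gcd(855, 1425, 1305) = 3 × 5 = 15.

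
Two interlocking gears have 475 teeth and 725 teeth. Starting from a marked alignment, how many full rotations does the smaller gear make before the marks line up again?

They are all back at their starting positions together after one LCM of the periods.
475 = 5^2 × 19
725 = 5^2 × 29
LCM(475, 725) = 5^2 × 19 × 29 = 13775.
Rotations for period 475: 13775 / 475 = 29.

29 rotations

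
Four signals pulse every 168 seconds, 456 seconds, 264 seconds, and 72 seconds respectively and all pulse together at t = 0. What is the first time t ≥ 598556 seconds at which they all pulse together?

Joint pulses occur at multiples of LCM(168, 456, 264, 72).
168 = 2^3 × 3 × 7
456 = 2^3 × 3 × 19
264 = 2^3 × 3 × 11
72 = 2^3 × 3^2
LCM(168, 456, 264, 72) = 2^3 × 3^2 × 7 × 11 × 19 = 105336.
Smallest multiple of 105336 that is ≥ 598556: ⌈598556/105336⌉ × 105336 = 6 × 105336 = 632016.

632016 seconds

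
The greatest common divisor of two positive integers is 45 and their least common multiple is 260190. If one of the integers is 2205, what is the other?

5310

For two integers, gcd × lcm = product, so the other is (45 × 260190) / 2205 = 11708550 / 2205 = 5310.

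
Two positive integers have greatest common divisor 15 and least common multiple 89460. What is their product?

For any two positive integers, gcd × lcm = product = 15 × 89460 = 1341900.

1341900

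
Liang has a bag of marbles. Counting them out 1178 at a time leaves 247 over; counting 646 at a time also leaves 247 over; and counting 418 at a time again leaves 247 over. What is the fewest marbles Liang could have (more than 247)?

220533

N − 247 must be a common multiple of 1178, 646, and 418.
1178 = 2 × 19 × 31
646 = 2 × 17 × 19
418 = 2 × 11 × 19
LCM(1178, 646, 418) = 2 × 11 × 17 × 19 × 31 = 220286.
Smallest N > 247 is LCM + 247 = 220286 + 247 = 220533.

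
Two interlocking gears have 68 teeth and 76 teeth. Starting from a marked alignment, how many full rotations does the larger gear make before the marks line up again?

They are all back at their starting positions together after one LCM of the periods.
68 = 2^2 × 17
76 = 2^2 × 19
LCM(68, 76) = 2^2 × 17 × 19 = 1292.
Rotations for period 76: 1292 / 76 = 17.

17 rotations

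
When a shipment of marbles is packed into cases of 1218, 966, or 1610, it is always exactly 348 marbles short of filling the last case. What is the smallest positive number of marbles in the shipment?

139722

Being 348 short of a full case of size k means N ≡ −348 (mod k), i.e. N + 348 is a multiple of each size.
1218 = 2 × 3 × 7 × 29
966 = 2 × 3 × 7 × 23
1610 = 2 × 5 × 7 × 23
LCM(1218, 966, 1610) = 2 × 3 × 5 × 7 × 23 × 29 = 140070.
Smallest positive N is 140070 − 348 = 139722.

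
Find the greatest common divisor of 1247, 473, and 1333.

1247 = 29 × 43
473 = 11 × 43
1333 = 31 × 43
gcd(1247, 473, 1333) = 43.

43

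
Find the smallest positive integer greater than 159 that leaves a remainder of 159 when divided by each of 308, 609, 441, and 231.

N − 159 must be a common multiple of 308, 609, 441, and 231.
308 = 2^2 × 7 × 11
609 = 3 × 7 × 29
441 = 3^2 × 7^2
231 = 3 × 7 × 11
LCM(308, 609, 441, 231) = 2^2 × 3^2 × 7^2 × 11 × 29 = 562716.
Smallest N > 159 is LCM + 159 = 562716 + 159 = 562875.

562875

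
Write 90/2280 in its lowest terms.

3/76

90 = 2 × 3^2 × 5
2280 = 2^3 × 3 × 5 × 19
gcd(90, 2280) = 2 × 3 × 5 = 30.
Divide numerator and denominator by 30: 90/2280 = 3/76.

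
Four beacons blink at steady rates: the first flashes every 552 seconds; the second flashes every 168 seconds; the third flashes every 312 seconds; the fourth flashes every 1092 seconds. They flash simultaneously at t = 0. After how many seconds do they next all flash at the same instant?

50232 seconds

The first simultaneous occurrence is after LCM of the individual periods.
552 = 2^3 × 3 × 23
168 = 2^3 × 3 × 7
312 = 2^3 × 3 × 13
1092 = 2^2 × 3 × 7 × 13
LCM(552, 168, 312, 1092) = 2^3 × 3 × 7 × 13 × 23 = 50232.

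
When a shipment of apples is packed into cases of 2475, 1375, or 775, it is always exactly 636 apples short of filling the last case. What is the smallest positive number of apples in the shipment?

382989

Being 636 short of a full case of size k means N ≡ −636 (mod k), i.e. N + 636 is a multiple of each size.
2475 = 3^2 × 5^2 × 11
1375 = 5^3 × 11
775 = 5^2 × 31
LCM(2475, 1375, 775) = 3^2 × 5^3 × 11 × 31 = 383625.
Smallest positive N is 383625 − 636 = 382989.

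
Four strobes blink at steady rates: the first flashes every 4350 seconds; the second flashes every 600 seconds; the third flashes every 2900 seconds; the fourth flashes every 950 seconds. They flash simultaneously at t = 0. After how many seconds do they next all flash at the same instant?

330600 seconds

They coincide at every common multiple of the periods; the first is the LCM.
4350 = 2 × 3 × 5^2 × 29
600 = 2^3 × 3 × 5^2
2900 = 2^2 × 5^2 × 29
950 = 2 × 5^2 × 19
LCM(4350, 600, 2900, 950) = 2^3 × 3 × 5^2 × 19 × 29 = 330600.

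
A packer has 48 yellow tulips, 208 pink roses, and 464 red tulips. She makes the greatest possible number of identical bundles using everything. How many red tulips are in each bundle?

Number of bundles = gcd(48, 208, 464).
48 = 2^4 × 3
208 = 2^4 × 13
464 = 2^4 × 29
gcd(48, 208, 464) = 2^4 = 16.
red tulips per bundle = 464 / 16 = 29.

29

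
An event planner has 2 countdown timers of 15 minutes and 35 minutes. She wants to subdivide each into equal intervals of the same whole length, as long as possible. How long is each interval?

The interval must divide each timer length; the longest such is the gcd.
15 = 3 × 5
35 = 5 × 7
gcd(15, 35) = 5.

5 minutes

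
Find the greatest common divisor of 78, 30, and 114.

6

78 = 2 × 3 × 13
30 = 2 × 3 × 5
114 = 2 × 3 × 19
gcd(78, 30, 114) = 2 × 3 = 6.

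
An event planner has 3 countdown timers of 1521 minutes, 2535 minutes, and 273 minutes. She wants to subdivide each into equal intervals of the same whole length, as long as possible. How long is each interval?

The interval must divide each timer length; the longest such is the gcd.
1521 = 3^2 × 13^2
2535 = 3 × 5 × 13^2
273 = 3 × 7 × 13
gcd(1521, 2535, 273) = 3 × 13 = 39.

39 minutes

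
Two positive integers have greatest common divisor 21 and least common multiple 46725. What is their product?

981225

For any two positive integers, gcd × lcm = product = 21 × 46725 = 981225.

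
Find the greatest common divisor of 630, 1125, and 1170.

630 = 2 × 3^2 × 5 × 7
1125 = 3^2 × 5^3
1170 = 2 × 3^2 × 5 × 13
gcd(630, 1125, 1170) = 3^2 × 5 = 45.

45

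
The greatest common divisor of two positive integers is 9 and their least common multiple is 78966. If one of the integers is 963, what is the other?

For two integers, gcd × lcm = product, so the other is (9 × 78966) / 963 = 710694 / 963 = 738.

738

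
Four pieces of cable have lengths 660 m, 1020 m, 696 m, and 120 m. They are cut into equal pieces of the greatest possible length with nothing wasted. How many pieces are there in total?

Piece length = gcd(660, 1020, 696, 120).
660 = 2^2 × 3 × 5 × 11
1020 = 2^2 × 3 × 5 × 17
696 = 2^3 × 3 × 29
120 = 2^3 × 3 × 5
gcd(660, 1020, 696, 120) = 2^2 × 3 = 12.
Total pieces = 660/12 + 1020/12 + 696/12 + 120/12 = 55 + 85 + 58 + 10 = 208.

208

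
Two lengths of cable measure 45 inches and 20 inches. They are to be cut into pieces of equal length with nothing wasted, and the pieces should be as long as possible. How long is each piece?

5 inches

Each piece length must divide every original length, so the longest possible is gcd(45, 20).
45 = 3^2 × 5
20 = 2^2 × 5
gcd(45, 20) = 5.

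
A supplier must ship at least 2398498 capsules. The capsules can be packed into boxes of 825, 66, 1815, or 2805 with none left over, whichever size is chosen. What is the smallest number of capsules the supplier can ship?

2468400

The number of capsules must be a common multiple of 825, 66, 1815, and 2805, so a multiple of their LCM.
825 = 3 × 5^2 × 11
66 = 2 × 3 × 11
1815 = 3 × 5 × 11^2
2805 = 3 × 5 × 11 × 17
LCM(825, 66, 1815, 2805) = 2 × 3 × 5^2 × 11^2 × 17 = 308550.
Smallest multiple of 308550 that is ≥ 2398498: ⌈2398498/308550⌉ × 308550 = 8 × 308550 = 2468400.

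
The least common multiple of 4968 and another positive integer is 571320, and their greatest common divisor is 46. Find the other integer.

gcd × lcm = product of the two integers, so the other integer is (46 × 571320) / 4968 = 5290.

5290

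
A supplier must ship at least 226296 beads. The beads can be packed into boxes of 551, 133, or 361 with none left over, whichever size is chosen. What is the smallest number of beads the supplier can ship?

293132

The number of beads must be a common multiple of 551, 133, and 361, so a multiple of their LCM.
551 = 19 × 29
133 = 7 × 19
361 = 19^2
LCM(551, 133, 361) = 7 × 19^2 × 29 = 73283.
Smallest multiple of 73283 that is ≥ 226296: ⌈226296/73283⌉ × 73283 = 4 × 73283 = 293132.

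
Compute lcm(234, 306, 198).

43758

234 = 2 × 3^2 × 13
306 = 2 × 3^2 × 17
198 = 2 × 3^2 × 11
LCM(234, 306, 198) = 2 × 3^2 × 11 × 13 × 17 = 43758.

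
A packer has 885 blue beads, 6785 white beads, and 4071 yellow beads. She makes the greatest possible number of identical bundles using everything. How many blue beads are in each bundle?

Number of bundles = gcd(885, 6785, 4071).
885 = 3 × 5 × 59
6785 = 5 × 23 × 59
4071 = 3 × 23 × 59
gcd(885, 6785, 4071) = 59.
blue beads per bundle = 885 / 59 = 15.

15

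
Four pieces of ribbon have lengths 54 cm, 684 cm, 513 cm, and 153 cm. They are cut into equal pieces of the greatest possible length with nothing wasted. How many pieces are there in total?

156

Piece length = gcd(54, 684, 513, 153).
54 = 2 × 3^3
684 = 2^2 × 3^2 × 19
513 = 3^3 × 19
153 = 3^2 × 17
gcd(54, 684, 513, 153) = 3^2 = 9.
Total pieces = 54/9 + 684/9 + 513/9 + 153/9 = 6 + 76 + 57 + 17 = 156.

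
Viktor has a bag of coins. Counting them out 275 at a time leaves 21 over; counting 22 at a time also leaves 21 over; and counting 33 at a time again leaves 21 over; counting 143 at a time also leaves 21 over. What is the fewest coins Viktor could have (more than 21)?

N − 21 must be a common multiple of 275, 22, 33, and 143.
275 = 5^2 × 11
22 = 2 × 11
33 = 3 × 11
143 = 11 × 13
LCM(275, 22, 33, 143) = 2 × 3 × 5^2 × 11 × 13 = 21450.
Smallest N > 21 is LCM + 21 = 21450 + 21 = 21471.

21471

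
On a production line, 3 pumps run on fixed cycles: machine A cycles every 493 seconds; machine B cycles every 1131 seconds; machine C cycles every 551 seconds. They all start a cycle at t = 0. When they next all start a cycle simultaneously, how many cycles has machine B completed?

They are all back at their starting positions together after one LCM of the periods.
493 = 17 × 29
1131 = 3 × 13 × 29
551 = 19 × 29
LCM(493, 1131, 551) = 3 × 13 × 17 × 19 × 29 = 365313.
Cycles for period 1131: 365313 / 1131 = 323.

323 cycles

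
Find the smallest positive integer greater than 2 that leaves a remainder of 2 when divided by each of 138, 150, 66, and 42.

265652

N − 2 must be a common multiple of 138, 150, 66, and 42.
138 = 2 × 3 × 23
150 = 2 × 3 × 5^2
66 = 2 × 3 × 11
42 = 2 × 3 × 7
LCM(138, 150, 66, 42) = 2 × 3 × 5^2 × 7 × 11 × 23 = 265650.
Smallest N > 2 is LCM + 2 = 265650 + 2 = 265652.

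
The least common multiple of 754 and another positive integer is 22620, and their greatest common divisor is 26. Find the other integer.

780

gcd × lcm = product of the two integers, so the other integer is (26 × 22620) / 754 = 780.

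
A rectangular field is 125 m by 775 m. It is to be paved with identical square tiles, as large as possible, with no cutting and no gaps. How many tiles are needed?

155

Tile side = gcd(125, 775).
125 = 5^3
775 = 5^2 × 31
gcd(125, 775) = 5^2 = 25.
Tiles: (125/25) × (775/25) = 5 × 31 = 155.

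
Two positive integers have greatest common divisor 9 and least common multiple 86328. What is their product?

776952

For any two positive integers, gcd × lcm = product = 9 × 86328 = 776952.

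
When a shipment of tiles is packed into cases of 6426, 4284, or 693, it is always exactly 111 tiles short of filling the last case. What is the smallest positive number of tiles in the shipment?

Being 111 short of a full case of size k means N ≡ −111 (mod k), i.e. N + 111 is a multiple of each size.
6426 = 2 × 3^3 × 7 × 17
4284 = 2^2 × 3^2 × 7 × 17
693 = 3^2 × 7 × 11
LCM(6426, 4284, 693) = 2^2 × 3^3 × 7 × 11 × 17 = 141372.
Smallest positive N is 141372 − 111 = 141261.

141261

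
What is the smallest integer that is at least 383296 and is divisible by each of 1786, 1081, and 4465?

410780

The integer must be a common multiple of 1786, 1081, and 4465, so a multiple of their LCM.
1786 = 2 × 19 × 47
1081 = 23 × 47
4465 = 5 × 19 × 47
LCM(1786, 1081, 4465) = 2 × 5 × 19 × 23 × 47 = 205390.
Smallest multiple of 205390 that is ≥ 383296: ⌈383296/205390⌉ × 205390 = 2 × 205390 = 410780.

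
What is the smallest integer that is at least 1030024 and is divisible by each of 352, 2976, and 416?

1276704

The integer must be a common multiple of 352, 2976, and 416, so a multiple of their LCM.
352 = 2^5 × 11
2976 = 2^5 × 3 × 31
416 = 2^5 × 13
LCM(352, 2976, 416) = 2^5 × 3 × 11 × 13 × 31 = 425568.
Smallest multiple of 425568 that is ≥ 1030024: ⌈1030024/425568⌉ × 425568 = 3 × 425568 = 1276704.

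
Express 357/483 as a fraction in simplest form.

357 = 3 × 7 × 17
483 = 3 × 7 × 23
gcd(357, 483) = 3 × 7 = 21.
Divide numerator and denominator by 21: 357/483 = 17/23.

17/23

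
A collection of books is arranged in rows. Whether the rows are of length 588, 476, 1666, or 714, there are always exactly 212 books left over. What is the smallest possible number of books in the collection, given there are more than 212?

N − 212 must be a common multiple of 588, 476, 1666, and 714.
588 = 2^2 × 3 × 7^2
476 = 2^2 × 7 × 17
1666 = 2 × 7^2 × 17
714 = 2 × 3 × 7 × 17
LCM(588, 476, 1666, 714) = 2^2 × 3 × 7^2 × 17 = 9996.
Smallest N > 212 is LCM + 212 = 9996 + 212 = 10208.

10208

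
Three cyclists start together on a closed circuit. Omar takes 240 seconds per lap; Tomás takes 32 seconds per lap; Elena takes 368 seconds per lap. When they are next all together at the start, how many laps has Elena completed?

All finish a whole number of cycles simultaneously at t = LCM of the periods.
240 = 2^4 × 3 × 5
32 = 2^5
368 = 2^4 × 23
LCM(240, 32, 368) = 2^5 × 3 × 5 × 23 = 11040.
Laps for period 368: 11040 / 368 = 30.

30 laps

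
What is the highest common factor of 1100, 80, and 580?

1100 = 2^2 × 5^2 × 11
80 = 2^4 × 5
580 = 2^2 × 5 × 29
gcd(1100, 80, 580) = 2^2 × 5 = 20.

20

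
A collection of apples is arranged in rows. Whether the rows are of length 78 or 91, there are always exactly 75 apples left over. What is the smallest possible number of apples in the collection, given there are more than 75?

N − 75 must be a common multiple of 78 and 91.
78 = 2 × 3 × 13
91 = 7 × 13
LCM(78, 91) = 2 × 3 × 7 × 13 = 546.
Smallest N > 75 is LCM + 75 = 546 + 75 = 621.

621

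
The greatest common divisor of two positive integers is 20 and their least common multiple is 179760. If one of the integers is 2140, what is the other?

For two integers, gcd × lcm = product, so the other is (20 × 179760) / 2140 = 3595200 / 2140 = 1680.

1680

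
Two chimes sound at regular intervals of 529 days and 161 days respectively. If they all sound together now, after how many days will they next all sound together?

We need the least common multiple of the intervals.
529 = 23^2
161 = 7 × 23
LCM(529, 161) = 7 × 23^2 = 3703.

3703 days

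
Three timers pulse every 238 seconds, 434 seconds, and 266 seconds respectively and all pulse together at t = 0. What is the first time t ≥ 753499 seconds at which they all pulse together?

841092 seconds

Joint pulses occur at multiples of LCM(238, 434, 266).
238 = 2 × 7 × 17
434 = 2 × 7 × 31
266 = 2 × 7 × 19
LCM(238, 434, 266) = 2 × 7 × 17 × 19 × 31 = 140182.
Smallest multiple of 140182 that is ≥ 753499: ⌈753499/140182⌉ × 140182 = 6 × 140182 = 841092.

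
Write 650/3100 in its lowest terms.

13/62

650 = 2 × 5^2 × 13
3100 = 2^2 × 5^2 × 31
gcd(650, 3100) = 2 × 5^2 = 50.
Divide numerator and denominator by 50: 650/3100 = 13/62.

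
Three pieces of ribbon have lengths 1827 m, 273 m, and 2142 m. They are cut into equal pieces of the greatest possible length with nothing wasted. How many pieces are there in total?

202

Piece length = gcd(1827, 273, 2142).
1827 = 3^2 × 7 × 29
273 = 3 × 7 × 13
2142 = 2 × 3^2 × 7 × 17
gcd(1827, 273, 2142) = 3 × 7 = 21.
Total pieces = 1827/21 + 273/21 + 2142/21 = 87 + 13 + 102 = 202.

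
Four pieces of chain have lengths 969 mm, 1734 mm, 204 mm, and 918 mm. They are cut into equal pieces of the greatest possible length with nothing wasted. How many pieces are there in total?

Piece length = gcd(969, 1734, 204, 918).
969 = 3 × 17 × 19
1734 = 2 × 3 × 17^2
204 = 2^2 × 3 × 17
918 = 2 × 3^3 × 17
gcd(969, 1734, 204, 918) = 3 × 17 = 51.
Total pieces = 969/51 + 1734/51 + 204/51 + 918/51 = 19 + 34 + 4 + 18 = 75.

75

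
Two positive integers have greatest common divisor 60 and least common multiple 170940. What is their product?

10256400

For any two positive integers, gcd × lcm = product = 60 × 170940 = 10256400.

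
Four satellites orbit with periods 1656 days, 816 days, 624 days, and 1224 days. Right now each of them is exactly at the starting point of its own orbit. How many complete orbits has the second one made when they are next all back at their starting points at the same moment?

The first common completion time is the LCM of the periods.
1656 = 2^3 × 3^2 × 23
816 = 2^4 × 3 × 17
624 = 2^4 × 3 × 13
1224 = 2^3 × 3^2 × 17
LCM(1656, 816, 624, 1224) = 2^4 × 3^2 × 13 × 17 × 23 = 731952.
Orbits for period 816: 731952 / 816 = 897.

897 orbits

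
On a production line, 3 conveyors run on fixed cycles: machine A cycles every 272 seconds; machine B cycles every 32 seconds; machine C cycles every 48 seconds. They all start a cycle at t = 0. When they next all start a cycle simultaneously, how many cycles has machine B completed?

All finish a whole number of cycles simultaneously at t = LCM of the periods.
272 = 2^4 × 17
32 = 2^5
48 = 2^4 × 3
LCM(272, 32, 48) = 2^5 × 3 × 17 = 1632.
Cycles for period 32: 1632 / 32 = 51.

51 cycles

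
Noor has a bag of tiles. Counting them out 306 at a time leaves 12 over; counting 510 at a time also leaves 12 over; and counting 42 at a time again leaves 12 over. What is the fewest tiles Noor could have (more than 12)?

N − 12 must be a common multiple of 306, 510, and 42.
306 = 2 × 3^2 × 17
510 = 2 × 3 × 5 × 17
42 = 2 × 3 × 7
LCM(306, 510, 42) = 2 × 3^2 × 5 × 7 × 17 = 10710.
Smallest N > 12 is LCM + 12 = 10710 + 12 = 10722.

10722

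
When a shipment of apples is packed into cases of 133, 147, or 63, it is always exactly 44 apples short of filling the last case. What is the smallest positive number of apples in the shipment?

8335

Being 44 short of a full case of size k means N ≡ −44 (mod k), i.e. N + 44 is a multiple of each size.
133 = 7 × 19
147 = 3 × 7^2
63 = 3^2 × 7
LCM(133, 147, 63) = 3^2 × 7^2 × 19 = 8379.
Smallest positive N is 8379 − 44 = 8335.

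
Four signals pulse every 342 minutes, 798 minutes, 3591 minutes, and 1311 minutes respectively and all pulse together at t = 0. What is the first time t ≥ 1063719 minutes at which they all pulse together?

1156302 minutes

Joint pulses occur at multiples of LCM(342, 798, 3591, 1311).
342 = 2 × 3^2 × 19
798 = 2 × 3 × 7 × 19
3591 = 3^3 × 7 × 19
1311 = 3 × 19 × 23
LCM(342, 798, 3591, 1311) = 2 × 3^3 × 7 × 19 × 23 = 165186.
Smallest multiple of 165186 that is ≥ 1063719: ⌈1063719/165186⌉ × 165186 = 7 × 165186 = 1156302.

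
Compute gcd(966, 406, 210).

966 = 2 × 3 × 7 × 23
406 = 2 × 7 × 29
210 = 2 × 3 × 5 × 7
gcd(966, 406, 210) = 2 × 7 = 14.

14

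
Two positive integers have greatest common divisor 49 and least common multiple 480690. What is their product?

For any two positive integers, gcd × lcm = product = 49 × 480690 = 23553810.

23553810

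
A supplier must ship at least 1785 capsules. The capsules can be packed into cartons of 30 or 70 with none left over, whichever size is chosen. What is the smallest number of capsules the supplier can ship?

1890

The number of capsules must be a common multiple of 30 and 70, so a multiple of their LCM.
30 = 2 × 3 × 5
70 = 2 × 5 × 7
LCM(30, 70) = 2 × 3 × 5 × 7 = 210.
Smallest multiple of 210 that is ≥ 1785: ⌈1785/210⌉ × 210 = 9 × 210 = 1890.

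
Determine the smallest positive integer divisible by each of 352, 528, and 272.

352 = 2^5 × 11
528 = 2^4 × 3 × 11
272 = 2^4 × 17
LCM(352, 528, 272) = 2^5 × 3 × 11 × 17 = 17952.

17952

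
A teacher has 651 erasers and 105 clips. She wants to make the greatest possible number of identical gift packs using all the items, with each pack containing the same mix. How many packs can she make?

21 packs

The pack count must divide each quantity, so the greatest is gcd(651, 105).
651 = 3 × 7 × 31
105 = 3 × 5 × 7
gcd(651, 105) = 3 × 7 = 21.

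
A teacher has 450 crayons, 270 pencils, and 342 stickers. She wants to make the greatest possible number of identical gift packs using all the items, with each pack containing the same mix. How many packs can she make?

18 packs

The pack count must divide each quantity, so the greatest is gcd(450, 270, 342).
450 = 2 × 3^2 × 5^2
270 = 2 × 3^3 × 5
342 = 2 × 3^2 × 19
gcd(450, 270, 342) = 2 × 3^2 = 18.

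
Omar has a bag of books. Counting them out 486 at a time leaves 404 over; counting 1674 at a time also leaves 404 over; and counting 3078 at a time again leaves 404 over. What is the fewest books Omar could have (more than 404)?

N − 404 must be a common multiple of 486, 1674, and 3078.
486 = 2 × 3^5
1674 = 2 × 3^3 × 31
3078 = 2 × 3^4 × 19
LCM(486, 1674, 3078) = 2 × 3^5 × 19 × 31 = 286254.
Smallest N > 404 is LCM + 404 = 286254 + 404 = 286658.

286658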